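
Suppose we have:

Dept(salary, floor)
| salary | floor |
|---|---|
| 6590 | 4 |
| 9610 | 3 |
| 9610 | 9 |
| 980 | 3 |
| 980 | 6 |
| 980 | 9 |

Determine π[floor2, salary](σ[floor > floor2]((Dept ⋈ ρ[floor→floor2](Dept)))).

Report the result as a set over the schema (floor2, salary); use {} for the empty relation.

{(3, 9610), (3, 980), (6, 980)}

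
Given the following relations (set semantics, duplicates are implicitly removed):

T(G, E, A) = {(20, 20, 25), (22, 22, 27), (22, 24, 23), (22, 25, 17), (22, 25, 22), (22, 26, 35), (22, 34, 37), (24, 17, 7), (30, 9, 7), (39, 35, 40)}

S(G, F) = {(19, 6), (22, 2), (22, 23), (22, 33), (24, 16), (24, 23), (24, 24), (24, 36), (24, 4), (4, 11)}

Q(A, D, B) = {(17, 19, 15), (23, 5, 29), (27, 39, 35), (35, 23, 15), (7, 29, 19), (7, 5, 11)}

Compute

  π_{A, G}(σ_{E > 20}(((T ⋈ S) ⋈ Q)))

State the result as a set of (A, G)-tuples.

Joining T and S on G yields {(22, 22, 27, 2), (22, 22, 27, 23), (22, 22, 27, 33), (22, 24, 23, 2), (22, 24, 23, 23), (22, 24, 23, 33), (22, 25, 17, 2), (22, 25, 17, 23), (22, 25, 17, 33), (22, 25, 22, 2), (22, 25, 22, 23), (22, 25, 22, 33), (22, 26, 35, 2), (22, 26, 35, 23), (22, 26, 35, 33), (22, 34, 37, 2), (22, 34, 37, 23), (22, 34, 37, 33), (24, 17, 7, 16), (24, 17, 7, 23), (24, 17, 7, 24), (24, 17, 7, 36), (24, 17, 7, 4)}.
Joining (T ⋈ S) and Q on A yields {(22, 22, 27, 2, 39, 35), (22, 22, 27, 23, 39, 35), (22, 22, 27, 33, 39, 35), (22, 24, 23, 2, 5, 29), (22, 24, 23, 23, 5, 29), (22, 24, 23, 33, 5, 29), (22, 25, 17, 2, 19, 15), (22, 25, 17, 23, 19, 15), (22, 25, 17, 33, 19, 15), (22, 26, 35, 2, 23, 15), (22, 26, 35, 23, 23, 15), (22, 26, 35, 33, 23, 15), (24, 17, 7, 16, 29, 19), (24, 17, 7, 16, 5, 11), (24, 17, 7, 23, 29, 19), (24, 17, 7, 23, 5, 11), (24, 17, 7, 24, 29, 19), (24, 17, 7, 24, 5, 11), (24, 17, 7, 36, 29, 19), (24, 17, 7, 36, 5, 11), (24, 17, 7, 4, 29, 19), (24, 17, 7, 4, 5, 11)}.
Filtering on E > 20 leaves {(22, 22, 27, 2, 39, 35), (22, 22, 27, 23, 39, 35), (22, 22, 27, 33, 39, 35), (22, 24, 23, 2, 5, 29), (22, 24, 23, 23, 5, 29), (22, 24, 23, 33, 5, 29), (22, 25, 17, 2, 19, 15), (22, 25, 17, 23, 19, 15), (22, 25, 17, 33, 19, 15), (22, 26, 35, 2, 23, 15), (22, 26, 35, 23, 23, 15), (22, 26, 35, 33, 23, 15)}.
Projecting to A, G (8 duplicate(s) eliminated): {(17, 22), (23, 22), (27, 22), (35, 22)}

{(17, 22), (23, 22), (27, 22), (35, 22)}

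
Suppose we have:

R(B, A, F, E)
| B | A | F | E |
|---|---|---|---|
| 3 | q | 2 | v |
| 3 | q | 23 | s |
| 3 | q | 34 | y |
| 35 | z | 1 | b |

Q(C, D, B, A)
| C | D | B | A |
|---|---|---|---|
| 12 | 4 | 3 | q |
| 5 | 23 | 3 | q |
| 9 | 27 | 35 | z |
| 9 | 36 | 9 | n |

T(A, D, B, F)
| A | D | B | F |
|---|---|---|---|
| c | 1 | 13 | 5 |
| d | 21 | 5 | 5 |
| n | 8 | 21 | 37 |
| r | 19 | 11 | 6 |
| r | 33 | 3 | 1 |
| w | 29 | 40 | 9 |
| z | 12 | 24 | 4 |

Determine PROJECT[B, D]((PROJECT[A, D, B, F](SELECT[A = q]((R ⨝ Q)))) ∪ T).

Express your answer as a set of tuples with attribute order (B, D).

{(11, 19), (13, 1), (21, 8), (24, 12), (3, 23), (3, 33), (3, 4), (40, 29), (5, 21)}

Natural join on B, A: {(3, q, 2, v, 12, 4), (3, q, 2, v, 5, 23), (3, q, 23, s, 12, 4), (3, q, 23, s, 5, 23), (3, q, 34, y, 12, 4), (3, q, 34, y, 5, 23), (35, z, 1, b, 9, 27)}
Filtering on A = q leaves {(3, q, 2, v, 12, 4), (3, q, 2, v, 5, 23), (3, q, 23, s, 12, 4), (3, q, 23, s, 5, 23), (3, q, 34, y, 12, 4), (3, q, 34, y, 5, 23)}.
Keep only column(s) A, D, B, F: {(q, 23, 3, 2), (q, 23, 3, 23), (q, 23, 3, 34), (q, 4, 3, 2), (q, 4, 3, 23), (q, 4, 3, 34)}
Union: {(q, 23, 3, 2), (q, 23, 3, 23), (q, 23, 3, 34), (q, 4, 3, 2), (q, 4, 3, 23), (q, 4, 3, 34)} with {(c, 1, 13, 5), (d, 21, 5, 5), (n, 8, 21, 37), (r, 19, 11, 6), (r, 33, 3, 1), (w, 29, 40, 9), (z, 12, 24, 4)} → {(c, 1, 13, 5), (d, 21, 5, 5), (n, 8, 21, 37), (q, 23, 3, 2), (q, 23, 3, 23), (q, 23, 3, 34), (q, 4, 3, 2), (q, 4, 3, 23), (q, 4, 3, 34), (r, 19, 11, 6), (r, 33, 3, 1), (w, 29, 40, 9), (z, 12, 24, 4)}
Keep only column(s) B, D (4 duplicate(s) eliminated): {(11, 19), (13, 1), (21, 8), (24, 12), (3, 23), (3, 33), (3, 4), (40, 29), (5, 21)}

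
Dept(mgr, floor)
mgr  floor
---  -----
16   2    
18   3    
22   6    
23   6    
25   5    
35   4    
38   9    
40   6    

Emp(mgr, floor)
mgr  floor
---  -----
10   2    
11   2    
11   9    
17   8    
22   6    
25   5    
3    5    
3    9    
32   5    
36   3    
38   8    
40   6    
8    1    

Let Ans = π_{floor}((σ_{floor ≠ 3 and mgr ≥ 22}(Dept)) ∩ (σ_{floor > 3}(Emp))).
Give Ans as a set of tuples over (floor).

{5, 6}

Selection floor ≠ 3 and mgr ≥ 22: {(22, 6), (23, 6), (25, 5), (35, 4), (38, 9), (40, 6)}
Selection floor > 3: {(11, 9), (17, 8), (22, 6), (25, 5), (3, 5), (3, 9), (32, 5), (38, 8), (40, 6)}
Intersection: {(22, 6), (23, 6), (25, 5), (35, 4), (38, 9), (40, 6)} with {(11, 9), (17, 8), (22, 6), (25, 5), (3, 5), (3, 9), (32, 5), (38, 8), (40, 6)} → {(22, 6), (25, 5), (40, 6)}
π[floor]: project onto (floor) (1 duplicate(s) eliminated) → {5, 6}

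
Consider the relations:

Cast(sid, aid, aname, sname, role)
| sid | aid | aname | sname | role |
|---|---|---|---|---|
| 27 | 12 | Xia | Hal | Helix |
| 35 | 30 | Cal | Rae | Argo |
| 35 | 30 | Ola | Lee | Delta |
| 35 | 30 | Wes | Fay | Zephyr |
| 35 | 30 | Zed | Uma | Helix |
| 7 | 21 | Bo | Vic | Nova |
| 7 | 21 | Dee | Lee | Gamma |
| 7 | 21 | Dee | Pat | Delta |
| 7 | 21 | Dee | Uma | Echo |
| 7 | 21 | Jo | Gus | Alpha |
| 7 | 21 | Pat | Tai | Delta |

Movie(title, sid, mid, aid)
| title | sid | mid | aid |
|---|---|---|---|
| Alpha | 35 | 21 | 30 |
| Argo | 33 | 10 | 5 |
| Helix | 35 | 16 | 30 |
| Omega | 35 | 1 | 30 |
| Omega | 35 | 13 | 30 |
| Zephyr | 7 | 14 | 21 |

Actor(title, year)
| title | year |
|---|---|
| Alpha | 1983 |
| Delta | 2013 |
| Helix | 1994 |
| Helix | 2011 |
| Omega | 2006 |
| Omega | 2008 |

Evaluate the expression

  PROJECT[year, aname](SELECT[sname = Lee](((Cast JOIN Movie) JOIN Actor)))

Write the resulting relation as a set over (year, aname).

Natural join on sid, aid: {(35, 30, Cal, Rae, Argo, Alpha, 21), (35, 30, Cal, Rae, Argo, Helix, 16), (35, 30, Cal, Rae, Argo, Omega, 1), (35, 30, Cal, Rae, Argo, Omega, 13), (35, 30, Ola, Lee, Delta, Alpha, 21), (35, 30, Ola, Lee, Delta, Helix, 16), (35, 30, Ola, Lee, Delta, Omega, 1), (35, 30, Ola, Lee, Delta, Omega, 13), (35, 30, Wes, Fay, Zephyr, Alpha, 21), (35, 30, Wes, Fay, Zephyr, Helix, 16), (35, 30, Wes, Fay, Zephyr, Omega, 1), (35, 30, Wes, Fay, Zephyr, Omega, 13), (35, 30, Zed, Uma, Helix, Alpha, 21), (35, 30, Zed, Uma, Helix, Helix, 16), (35, 30, Zed, Uma, Helix, Omega, 1), (35, 30, Zed, Uma, Helix, Omega, 13), (7, 21, Bo, Vic, Nova, Zephyr, 14), (7, 21, Dee, Lee, Gamma, Zephyr, 14), (7, 21, Dee, Pat, Delta, Zephyr, 14), (7, 21, Dee, Uma, Echo, Zephyr, 14), (7, 21, Jo, Gus, Alpha, Zephyr, 14), (7, 21, Pat, Tai, Delta, Zephyr, 14)}
Natural join on title: {(35, 30, Cal, Rae, Argo, Alpha, 21, 1983), (35, 30, Cal, Rae, Argo, Helix, 16, 1994), (35, 30, Cal, Rae, Argo, Helix, 16, 2011), (35, 30, Cal, Rae, Argo, Omega, 1, 2006), (35, 30, Cal, Rae, Argo, Omega, 1, 2008), (35, 30, Cal, Rae, Argo, Omega, 13, 2006), (35, 30, Cal, Rae, Argo, Omega, 13, 2008), (35, 30, Ola, Lee, Delta, Alpha, 21, 1983), (35, 30, Ola, Lee, Delta, Helix, 16, 1994), (35, 30, Ola, Lee, Delta, Helix, 16, 2011), (35, 30, Ola, Lee, Delta, Omega, 1, 2006), (35, 30, Ola, Lee, Delta, Omega, 1, 2008), (35, 30, Ola, Lee, Delta, Omega, 13, 2006), (35, 30, Ola, Lee, Delta, Omega, 13, 2008), (35, 30, Wes, Fay, Zephyr, Alpha, 21, 1983), (35, 30, Wes, Fay, Zephyr, Helix, 16, 1994), (35, 30, Wes, Fay, Zephyr, Helix, 16, 2011), (35, 30, Wes, Fay, Zephyr, Omega, 1, 2006), (35, 30, Wes, Fay, Zephyr, Omega, 1, 2008), (35, 30, Wes, Fay, Zephyr, Omega, 13, 2006), (35, 30, Wes, Fay, Zephyr, Omega, 13, 2008), (35, 30, Zed, Uma, Helix, Alpha, 21, 1983), (35, 30, Zed, Uma, Helix, Helix, 16, 1994), (35, 30, Zed, Uma, Helix, Helix, 16, 2011), (35, 30, Zed, Uma, Helix, Omega, 1, 2006), (35, 30, Zed, Uma, Helix, Omega, 1, 2008), (35, 30, Zed, Uma, Helix, Omega, 13, 2006), (35, 30, Zed, Uma, Helix, Omega, 13, 2008)}
Selection sname = Lee: {(35, 30, Ola, Lee, Delta, Alpha, 21, 1983), (35, 30, Ola, Lee, Delta, Helix, 16, 1994), (35, 30, Ola, Lee, Delta, Helix, 16, 2011), (35, 30, Ola, Lee, Delta, Omega, 1, 2006), (35, 30, Ola, Lee, Delta, Omega, 1, 2008), (35, 30, Ola, Lee, Delta, Omega, 13, 2006), (35, 30, Ola, Lee, Delta, Omega, 13, 2008)}
Projecting to year, aname (2 duplicate(s) eliminated): {(1983, Ola), (1994, Ola), (2006, Ola), (2008, Ola), (2011, Ola)}

{(1983, Ola), (1994, Ola), (2006, Ola), (2008, Ola), (2011, Ola)}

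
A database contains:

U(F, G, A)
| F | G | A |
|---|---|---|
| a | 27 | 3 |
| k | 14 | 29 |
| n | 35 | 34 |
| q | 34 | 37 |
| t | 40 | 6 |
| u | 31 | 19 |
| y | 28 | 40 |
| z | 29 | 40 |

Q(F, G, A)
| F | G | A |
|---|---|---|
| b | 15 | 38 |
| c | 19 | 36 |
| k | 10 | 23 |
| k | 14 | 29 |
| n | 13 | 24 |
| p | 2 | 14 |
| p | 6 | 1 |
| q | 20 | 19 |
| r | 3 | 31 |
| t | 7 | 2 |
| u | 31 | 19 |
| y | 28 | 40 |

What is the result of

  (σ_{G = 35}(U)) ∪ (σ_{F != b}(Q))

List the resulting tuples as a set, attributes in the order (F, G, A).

Filtering on G = 35 leaves {(n, 35, 34)}.
Filtering on F != b leaves {(c, 19, 36), (k, 10, 23), (k, 14, 29), (n, 13, 24), (p, 2, 14), (p, 6, 1), (q, 20, 19), (r, 3, 31), (t, 7, 2), (u, 31, 19), (y, 28, 40)}.
Union: {(n, 35, 34)} with {(c, 19, 36), (k, 10, 23), (k, 14, 29), (n, 13, 24), (p, 2, 14), (p, 6, 1), (q, 20, 19), (r, 3, 31), (t, 7, 2), (u, 31, 19), (y, 28, 40)} → {(c, 19, 36), (k, 10, 23), (k, 14, 29), (n, 13, 24), (n, 35, 34), (p, 2, 14), (p, 6, 1), (q, 20, 19), (r, 3, 31), (t, 7, 2), (u, 31, 19), (y, 28, 40)}

{(c, 19, 36), (k, 10, 23), (k, 14, 29), (n, 13, 24), (n, 35, 34), (p, 2, 14), (p, 6, 1), (q, 20, 19), (r, 3, 31), (t, 7, 2), (u, 31, 19), (y, 28, 40)}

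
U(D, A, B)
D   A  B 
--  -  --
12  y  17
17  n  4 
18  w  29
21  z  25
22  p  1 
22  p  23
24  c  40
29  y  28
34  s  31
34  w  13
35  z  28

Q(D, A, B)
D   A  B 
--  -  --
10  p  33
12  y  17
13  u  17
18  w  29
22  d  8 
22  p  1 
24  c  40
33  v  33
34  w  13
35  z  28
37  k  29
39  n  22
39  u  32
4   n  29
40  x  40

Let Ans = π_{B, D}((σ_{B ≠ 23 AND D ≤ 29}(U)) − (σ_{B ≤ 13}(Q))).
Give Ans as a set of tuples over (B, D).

{(17, 12), (25, 21), (28, 29), (29, 18), (4, 17), (40, 24)}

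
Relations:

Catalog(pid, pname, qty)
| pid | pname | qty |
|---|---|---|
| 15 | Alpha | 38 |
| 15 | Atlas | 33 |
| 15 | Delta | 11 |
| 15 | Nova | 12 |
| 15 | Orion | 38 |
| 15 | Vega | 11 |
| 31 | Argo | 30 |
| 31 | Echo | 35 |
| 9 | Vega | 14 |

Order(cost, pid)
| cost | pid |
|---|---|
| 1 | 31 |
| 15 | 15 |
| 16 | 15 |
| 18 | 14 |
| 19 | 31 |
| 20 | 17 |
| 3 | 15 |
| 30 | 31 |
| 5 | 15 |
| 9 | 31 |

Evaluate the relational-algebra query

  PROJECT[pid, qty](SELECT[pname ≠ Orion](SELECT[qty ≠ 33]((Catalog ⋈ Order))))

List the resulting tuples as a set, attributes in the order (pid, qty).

Catalog ⋈ Order (natural join on pid): {(15, Alpha, 38, 15), (15, Alpha, 38, 16), (15, Alpha, 38, 3), (15, Alpha, 38, 5), (15, Atlas, 33, 15), (15, Atlas, 33, 16), (15, Atlas, 33, 3), (15, Atlas, 33, 5), (15, Delta, 11, 15), (15, Delta, 11, 16), (15, Delta, 11, 3), (15, Delta, 11, 5), (15, Nova, 12, 15), (15, Nova, 12, 16), (15, Nova, 12, 3), (15, Nova, 12, 5), (15, Orion, 38, 15), (15, Orion, 38, 16), (15, Orion, 38, 3), (15, Orion, 38, 5), (15, Vega, 11, 15), (15, Vega, 11, 16), (15, Vega, 11, 3), (15, Vega, 11, 5), (31, Argo, 30, 1), (31, Argo, 30, 19), (31, Argo, 30, 30), (31, Argo, 30, 9), (31, Echo, 35, 1), (31, Echo, 35, 19), (31, Echo, 35, 30), (31, Echo, 35, 9)}
Apply σ_{qty ≠ 33}; surviving tuples: {(15, Alpha, 38, 15), (15, Alpha, 38, 16), (15, Alpha, 38, 3), (15, Alpha, 38, 5), (15, Delta, 11, 15), (15, Delta, 11, 16), (15, Delta, 11, 3), (15, Delta, 11, 5), (15, Nova, 12, 15), (15, Nova, 12, 16), (15, Nova, 12, 3), (15, Nova, 12, 5), (15, Orion, 38, 15), (15, Orion, 38, 16), (15, Orion, 38, 3), (15, Orion, 38, 5), (15, Vega, 11, 15), (15, Vega, 11, 16), (15, Vega, 11, 3), (15, Vega, 11, 5), (31, Argo, 30, 1), (31, Argo, 30, 19), (31, Argo, 30, 30), (31, Argo, 30, 9), (31, Echo, 35, 1), (31, Echo, 35, 19), (31, Echo, 35, 30), (31, Echo, 35, 9)}
Apply σ_{pname ≠ Orion}; surviving tuples: {(15, Alpha, 38, 15), (15, Alpha, 38, 16), (15, Alpha, 38, 3), (15, Alpha, 38, 5), (15, Delta, 11, 15), (15, Delta, 11, 16), (15, Delta, 11, 3), (15, Delta, 11, 5), (15, Nova, 12, 15), (15, Nova, 12, 16), (15, Nova, 12, 3), (15, Nova, 12, 5), (15, Vega, 11, 15), (15, Vega, 11, 16), (15, Vega, 11, 3), (15, Vega, 11, 5), (31, Argo, 30, 1), (31, Argo, 30, 19), (31, Argo, 30, 30), (31, Argo, 30, 9), (31, Echo, 35, 1), (31, Echo, 35, 19), (31, Echo, 35, 30), (31, Echo, 35, 9)}
π[pid, qty]: project onto (pid, qty) (19 duplicate(s) eliminated) → {(15, 11), (15, 12), (15, 38), (31, 30), (31, 35)}

{(15, 11), (15, 12), (15, 38), (31, 30), (31, 35)}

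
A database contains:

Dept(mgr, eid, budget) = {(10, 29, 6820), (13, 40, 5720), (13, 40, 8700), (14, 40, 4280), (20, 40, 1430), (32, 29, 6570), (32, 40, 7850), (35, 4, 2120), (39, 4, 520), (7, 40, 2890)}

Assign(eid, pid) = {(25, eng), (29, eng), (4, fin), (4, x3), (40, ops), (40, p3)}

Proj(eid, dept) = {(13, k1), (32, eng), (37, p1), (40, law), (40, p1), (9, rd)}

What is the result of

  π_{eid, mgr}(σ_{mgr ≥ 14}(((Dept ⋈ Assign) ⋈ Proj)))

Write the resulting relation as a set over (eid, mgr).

Dept ⋈ Assign (natural join on eid): {(10, 29, 6820, eng), (13, 40, 5720, ops), (13, 40, 5720, p3), (13, 40, 8700, ops), (13, 40, 8700, p3), (14, 40, 4280, ops), (14, 40, 4280, p3), (20, 40, 1430, ops), (20, 40, 1430, p3), (32, 29, 6570, eng), (32, 40, 7850, ops), (32, 40, 7850, p3), (35, 4, 2120, fin), (35, 4, 2120, x3), (39, 4, 520, fin), (39, 4, 520, x3), (7, 40, 2890, ops), (7, 40, 2890, p3)}
(Dept ⋈ Assign) ⋈ Proj (natural join on eid): {(13, 40, 5720, ops, law), (13, 40, 5720, ops, p1), (13, 40, 5720, p3, law), (13, 40, 5720, p3, p1), (13, 40, 8700, ops, law), (13, 40, 8700, ops, p1), (13, 40, 8700, p3, law), (13, 40, 8700, p3, p1), (14, 40, 4280, ops, law), (14, 40, 4280, ops, p1), (14, 40, 4280, p3, law), (14, 40, 4280, p3, p1), (20, 40, 1430, ops, law), (20, 40, 1430, ops, p1), (20, 40, 1430, p3, law), (20, 40, 1430, p3, p1), (32, 40, 7850, ops, law), (32, 40, 7850, ops, p1), (32, 40, 7850, p3, law), (32, 40, 7850, p3, p1), (7, 40, 2890, ops, law), (7, 40, 2890, ops, p1), (7, 40, 2890, p3, law), (7, 40, 2890, p3, p1)}
Selection mgr ≥ 14: {(14, 40, 4280, ops, law), (14, 40, 4280, ops, p1), (14, 40, 4280, p3, law), (14, 40, 4280, p3, p1), (20, 40, 1430, ops, law), (20, 40, 1430, ops, p1), (20, 40, 1430, p3, law), (20, 40, 1430, p3, p1), (32, 40, 7850, ops, law), (32, 40, 7850, ops, p1), (32, 40, 7850, p3, law), (32, 40, 7850, p3, p1)}
π[eid, mgr]: project onto (eid, mgr) (9 duplicate(s) eliminated) → {(40, 14), (40, 20), (40, 32)}

{(40, 14), (40, 20), (40, 32)}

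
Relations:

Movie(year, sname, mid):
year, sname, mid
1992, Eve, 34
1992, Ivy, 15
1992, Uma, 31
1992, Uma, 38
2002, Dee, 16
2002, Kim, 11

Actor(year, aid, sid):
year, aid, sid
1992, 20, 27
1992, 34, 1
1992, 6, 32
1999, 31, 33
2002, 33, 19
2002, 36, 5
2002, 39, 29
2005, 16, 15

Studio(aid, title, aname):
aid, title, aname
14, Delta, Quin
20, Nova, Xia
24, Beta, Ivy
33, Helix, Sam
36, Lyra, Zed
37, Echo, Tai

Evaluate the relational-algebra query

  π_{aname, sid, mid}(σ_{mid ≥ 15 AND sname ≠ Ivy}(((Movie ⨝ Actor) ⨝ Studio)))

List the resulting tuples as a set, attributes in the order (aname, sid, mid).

Joining Movie and Actor on year yields {(1992, Eve, 34, 20, 27), (1992, Eve, 34, 34, 1), (1992, Eve, 34, 6, 32), (1992, Ivy, 15, 20, 27), (1992, Ivy, 15, 34, 1), (1992, Ivy, 15, 6, 32), (1992, Uma, 31, 20, 27), (1992, Uma, 31, 34, 1), (1992, Uma, 31, 6, 32), (1992, Uma, 38, 20, 27), (1992, Uma, 38, 34, 1), (1992, Uma, 38, 6, 32), (2002, Dee, 16, 33, 19), (2002, Dee, 16, 36, 5), (2002, Dee, 16, 39, 29), (2002, Kim, 11, 33, 19), (2002, Kim, 11, 36, 5), (2002, Kim, 11, 39, 29)}.
Joining (Movie ⨝ Actor) and Studio on aid yields {(1992, Eve, 34, 20, 27, Nova, Xia), (1992, Ivy, 15, 20, 27, Nova, Xia), (1992, Uma, 31, 20, 27, Nova, Xia), (1992, Uma, 38, 20, 27, Nova, Xia), (2002, Dee, 16, 33, 19, Helix, Sam), (2002, Dee, 16, 36, 5, Lyra, Zed), (2002, Kim, 11, 33, 19, Helix, Sam), (2002, Kim, 11, 36, 5, Lyra, Zed)}.
Apply σ_{mid ≥ 15 AND sname ≠ Ivy}; surviving tuples: {(1992, Eve, 34, 20, 27, Nova, Xia), (1992, Uma, 31, 20, 27, Nova, Xia), (1992, Uma, 38, 20, 27, Nova, Xia), (2002, Dee, 16, 33, 19, Helix, Sam), (2002, Dee, 16, 36, 5, Lyra, Zed)}
Projecting to aname, sid, mid: {(Sam, 19, 16), (Xia, 27, 31), (Xia, 27, 34), (Xia, 27, 38), (Zed, 5, 16)}

{(Sam, 19, 16), (Xia, 27, 31), (Xia, 27, 34), (Xia, 27, 38), (Zed, 5, 16)}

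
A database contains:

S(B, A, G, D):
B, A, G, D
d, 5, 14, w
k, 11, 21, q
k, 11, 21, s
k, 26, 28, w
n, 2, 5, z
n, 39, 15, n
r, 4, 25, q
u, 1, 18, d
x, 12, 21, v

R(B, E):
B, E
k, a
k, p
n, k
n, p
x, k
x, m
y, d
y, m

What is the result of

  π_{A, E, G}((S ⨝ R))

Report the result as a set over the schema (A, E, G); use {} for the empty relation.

{(11, a, 21), (11, p, 21), (12, k, 21), (12, m, 21), (2, k, 5), (2, p, 5), (26, a, 28), (26, p, 28), (39, k, 15), (39, p, 15)}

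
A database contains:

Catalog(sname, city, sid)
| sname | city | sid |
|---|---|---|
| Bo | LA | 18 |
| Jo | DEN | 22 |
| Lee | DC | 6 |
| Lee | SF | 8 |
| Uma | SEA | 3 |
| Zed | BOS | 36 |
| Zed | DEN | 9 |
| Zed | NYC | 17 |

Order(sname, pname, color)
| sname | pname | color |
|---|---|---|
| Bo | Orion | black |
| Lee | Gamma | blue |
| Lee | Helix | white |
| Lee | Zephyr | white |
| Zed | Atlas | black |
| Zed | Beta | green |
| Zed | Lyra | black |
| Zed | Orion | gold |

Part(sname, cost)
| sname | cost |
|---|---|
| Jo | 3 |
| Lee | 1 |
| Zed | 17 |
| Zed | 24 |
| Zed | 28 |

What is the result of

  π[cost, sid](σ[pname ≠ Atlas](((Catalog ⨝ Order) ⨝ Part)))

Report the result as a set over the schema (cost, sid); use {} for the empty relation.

{(1, 6), (1, 8), (17, 17), (17, 36), (17, 9), (24, 17), (24, 36), (24, 9), (28, 17), (28, 36), (28, 9)}

Catalog ⋈ Order (natural join on sname): {(Bo, LA, 18, Orion, black), (Lee, DC, 6, Gamma, blue), (Lee, DC, 6, Helix, white), (Lee, DC, 6, Zephyr, white), (Lee, SF, 8, Gamma, blue), (Lee, SF, 8, Helix, white), (Lee, SF, 8, Zephyr, white), (Zed, BOS, 36, Atlas, black), (Zed, BOS, 36, Beta, green), (Zed, BOS, 36, Lyra, black), (Zed, BOS, 36, Orion, gold), (Zed, DEN, 9, Atlas, black), (Zed, DEN, 9, Beta, green), (Zed, DEN, 9, Lyra, black), (Zed, DEN, 9, Orion, gold), (Zed, NYC, 17, Atlas, black), (Zed, NYC, 17, Beta, green), (Zed, NYC, 17, Lyra, black), (Zed, NYC, 17, Orion, gold)}
(Catalog ⨝ Order) ⋈ Part (natural join on sname): {(Lee, DC, 6, Gamma, blue, 1), (Lee, DC, 6, Helix, white, 1), (Lee, DC, 6, Zephyr, white, 1), (Lee, SF, 8, Gamma, blue, 1), (Lee, SF, 8, Helix, white, 1), (Lee, SF, 8, Zephyr, white, 1), (Zed, BOS, 36, Atlas, black, 17), (Zed, BOS, 36, Atlas, black, 24), (Zed, BOS, 36, Atlas, black, 28), (Zed, BOS, 36, Beta, green, 17), (Zed, BOS, 36, Beta, green, 24), (Zed, BOS, 36, Beta, green, 28), (Zed, BOS, 36, Lyra, black, 17), (Zed, BOS, 36, Lyra, black, 24), (Zed, BOS, 36, Lyra, black, 28), (Zed, BOS, 36, Orion, gold, 17), (Zed, BOS, 36, Orion, gold, 24), (Zed, BOS, 36, Orion, gold, 28), (Zed, DEN, 9, Atlas, black, 17), (Zed, DEN, 9, Atlas, black, 24), (Zed, DEN, 9, Atlas, black, 28), (Zed, DEN, 9, Beta, green, 17), (Zed, DEN, 9, Beta, green, 24), (Zed, DEN, 9, Beta, green, 28), (Zed, DEN, 9, Lyra, black, 17), (Zed, DEN, 9, Lyra, black, 24), (Zed, DEN, 9, Lyra, black, 28), (Zed, DEN, 9, Orion, gold, 17), (Zed, DEN, 9, Orion, gold, 24), (Zed, DEN, 9, Orion, gold, 28), (Zed, NYC, 17, Atlas, black, 17), (Zed, NYC, 17, Atlas, black, 24), (Zed, NYC, 17, Atlas, black, 28), (Zed, NYC, 17, Beta, green, 17), (Zed, NYC, 17, Beta, green, 24), (Zed, NYC, 17, Beta, green, 28), (Zed, NYC, 17, Lyra, black, 17), (Zed, NYC, 17, Lyra, black, 24), (Zed, NYC, 17, Lyra, black, 28), (Zed, NYC, 17, Orion, gold, 17), (Zed, NYC, 17, Orion, gold, 24), (Zed, NYC, 17, Orion, gold, 28)}
Apply σ_{pname ≠ Atlas}; surviving tuples: {(Lee, DC, 6, Gamma, blue, 1), (Lee, DC, 6, Helix, white, 1), (Lee, DC, 6, Zephyr, white, 1), (Lee, SF, 8, Gamma, blue, 1), (Lee, SF, 8, Helix, white, 1), (Lee, SF, 8, Zephyr, white, 1), (Zed, BOS, 36, Beta, green, 17), (Zed, BOS, 36, Beta, green, 24), (Zed, BOS, 36, Beta, green, 28), (Zed, BOS, 36, Lyra, black, 17), (Zed, BOS, 36, Lyra, black, 24), (Zed, BOS, 36, Lyra, black, 28), (Zed, BOS, 36, Orion, gold, 17), (Zed, BOS, 36, Orion, gold, 24), (Zed, BOS, 36, Orion, gold, 28), (Zed, DEN, 9, Beta, green, 17), (Zed, DEN, 9, Beta, green, 24), (Zed, DEN, 9, Beta, green, 28), (Zed, DEN, 9, Lyra, black, 17), (Zed, DEN, 9, Lyra, black, 24), (Zed, DEN, 9, Lyra, black, 28), (Zed, DEN, 9, Orion, gold, 17), (Zed, DEN, 9, Orion, gold, 24), (Zed, DEN, 9, Orion, gold, 28), (Zed, NYC, 17, Beta, green, 17), (Zed, NYC, 17, Beta, green, 24), (Zed, NYC, 17, Beta, green, 28), (Zed, NYC, 17, Lyra, black, 17), (Zed, NYC, 17, Lyra, black, 24), (Zed, NYC, 17, Lyra, black, 28), (Zed, NYC, 17, Orion, gold, 17), (Zed, NYC, 17, Orion, gold, 24), (Zed, NYC, 17, Orion, gold, 28)}
π[cost, sid]: project onto (cost, sid) (22 duplicate(s) eliminated) → {(1, 6), (1, 8), (17, 17), (17, 36), (17, 9), (24, 17), (24, 36), (24, 9), (28, 17), (28, 36), (28, 9)}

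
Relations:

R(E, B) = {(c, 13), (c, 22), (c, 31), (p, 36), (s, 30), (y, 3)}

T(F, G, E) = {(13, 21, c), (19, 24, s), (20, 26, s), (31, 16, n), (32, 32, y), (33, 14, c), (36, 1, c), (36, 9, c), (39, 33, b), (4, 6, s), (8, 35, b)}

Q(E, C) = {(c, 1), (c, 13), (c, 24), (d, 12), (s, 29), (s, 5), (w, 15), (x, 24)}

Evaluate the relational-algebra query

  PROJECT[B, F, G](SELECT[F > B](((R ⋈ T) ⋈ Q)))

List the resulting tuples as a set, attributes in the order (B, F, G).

Natural join on E: {(c, 13, 13, 21), (c, 13, 33, 14), (c, 13, 36, 1), (c, 13, 36, 9), (c, 22, 13, 21), (c, 22, 33, 14), (c, 22, 36, 1), (c, 22, 36, 9), (c, 31, 13, 21), (c, 31, 33, 14), (c, 31, 36, 1), (c, 31, 36, 9), (s, 30, 19, 24), (s, 30, 20, 26), (s, 30, 4, 6), (y, 3, 32, 32)}
Natural join on E: {(c, 13, 13, 21, 1), (c, 13, 13, 21, 13), (c, 13, 13, 21, 24), (c, 13, 33, 14, 1), (c, 13, 33, 14, 13), (c, 13, 33, 14, 24), (c, 13, 36, 1, 1), (c, 13, 36, 1, 13), (c, 13, 36, 1, 24), (c, 13, 36, 9, 1), (c, 13, 36, 9, 13), (c, 13, 36, 9, 24), (c, 22, 13, 21, 1), (c, 22, 13, 21, 13), (c, 22, 13, 21, 24), (c, 22, 33, 14, 1), (c, 22, 33, 14, 13), (c, 22, 33, 14, 24), (c, 22, 36, 1, 1), (c, 22, 36, 1, 13), (c, 22, 36, 1, 24), (c, 22, 36, 9, 1), (c, 22, 36, 9, 13), (c, 22, 36, 9, 24), (c, 31, 13, 21, 1), (c, 31, 13, 21, 13), (c, 31, 13, 21, 24), (c, 31, 33, 14, 1), (c, 31, 33, 14, 13), (c, 31, 33, 14, 24), (c, 31, 36, 1, 1), (c, 31, 36, 1, 13), (c, 31, 36, 1, 24), (c, 31, 36, 9, 1), (c, 31, 36, 9, 13), (c, 31, 36, 9, 24), (s, 30, 19, 24, 29), (s, 30, 19, 24, 5), (s, 30, 20, 26, 29), (s, 30, 20, 26, 5), (s, 30, 4, 6, 29), (s, 30, 4, 6, 5)}
Apply σ_{F > B}; surviving tuples: {(c, 13, 33, 14, 1), (c, 13, 33, 14, 13), (c, 13, 33, 14, 24), (c, 13, 36, 1, 1), (c, 13, 36, 1, 13), (c, 13, 36, 1, 24), (c, 13, 36, 9, 1), (c, 13, 36, 9, 13), (c, 13, 36, 9, 24), (c, 22, 33, 14, 1), (c, 22, 33, 14, 13), (c, 22, 33, 14, 24), (c, 22, 36, 1, 1), (c, 22, 36, 1, 13), (c, 22, 36, 1, 24), (c, 22, 36, 9, 1), (c, 22, 36, 9, 13), (c, 22, 36, 9, 24), (c, 31, 33, 14, 1), (c, 31, 33, 14, 13), (c, 31, 33, 14, 24), (c, 31, 36, 1, 1), (c, 31, 36, 1, 13), (c, 31, 36, 1, 24), (c, 31, 36, 9, 1), (c, 31, 36, 9, 13), (c, 31, 36, 9, 24)}
π[B, F, G]: project onto (B, F, G) (18 duplicate(s) eliminated) → {(13, 33, 14), (13, 36, 1), (13, 36, 9), (22, 33, 14), (22, 36, 1), (22, 36, 9), (31, 33, 14), (31, 36, 1), (31, 36, 9)}

{(13, 33, 14), (13, 36, 1), (13, 36, 9), (22, 33, 14), (22, 36, 1), (22, 36, 9), (31, 33, 14), (31, 36, 1), (31, 36, 9)}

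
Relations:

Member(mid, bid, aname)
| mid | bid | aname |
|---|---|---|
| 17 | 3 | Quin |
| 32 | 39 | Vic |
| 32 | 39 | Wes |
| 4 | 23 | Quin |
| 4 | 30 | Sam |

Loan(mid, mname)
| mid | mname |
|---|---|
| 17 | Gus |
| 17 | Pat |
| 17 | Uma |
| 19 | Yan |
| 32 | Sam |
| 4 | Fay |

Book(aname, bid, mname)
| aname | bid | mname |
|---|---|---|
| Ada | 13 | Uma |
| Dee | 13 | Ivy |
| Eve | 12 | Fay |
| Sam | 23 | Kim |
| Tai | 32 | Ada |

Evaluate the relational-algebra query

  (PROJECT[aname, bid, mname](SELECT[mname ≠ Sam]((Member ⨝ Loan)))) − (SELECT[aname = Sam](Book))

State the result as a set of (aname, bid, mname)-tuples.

Natural join on mid: {(17, 3, Quin, Gus), (17, 3, Quin, Pat), (17, 3, Quin, Uma), (32, 39, Vic, Sam), (32, 39, Wes, Sam), (4, 23, Quin, Fay), (4, 30, Sam, Fay)}
Selection mname ≠ Sam: {(17, 3, Quin, Gus), (17, 3, Quin, Pat), (17, 3, Quin, Uma), (4, 23, Quin, Fay), (4, 30, Sam, Fay)}
Keep only column(s) aname, bid, mname: {(Quin, 23, Fay), (Quin, 3, Gus), (Quin, 3, Pat), (Quin, 3, Uma), (Sam, 30, Fay)}
Selection aname = Sam: {(Sam, 23, Kim)}
Taking the difference: {(Quin, 23, Fay), (Quin, 3, Gus), (Quin, 3, Pat), (Quin, 3, Uma), (Sam, 30, Fay)}

{(Quin, 23, Fay), (Quin, 3, Gus), (Quin, 3, Pat), (Quin, 3, Uma), (Sam, 30, Fay)}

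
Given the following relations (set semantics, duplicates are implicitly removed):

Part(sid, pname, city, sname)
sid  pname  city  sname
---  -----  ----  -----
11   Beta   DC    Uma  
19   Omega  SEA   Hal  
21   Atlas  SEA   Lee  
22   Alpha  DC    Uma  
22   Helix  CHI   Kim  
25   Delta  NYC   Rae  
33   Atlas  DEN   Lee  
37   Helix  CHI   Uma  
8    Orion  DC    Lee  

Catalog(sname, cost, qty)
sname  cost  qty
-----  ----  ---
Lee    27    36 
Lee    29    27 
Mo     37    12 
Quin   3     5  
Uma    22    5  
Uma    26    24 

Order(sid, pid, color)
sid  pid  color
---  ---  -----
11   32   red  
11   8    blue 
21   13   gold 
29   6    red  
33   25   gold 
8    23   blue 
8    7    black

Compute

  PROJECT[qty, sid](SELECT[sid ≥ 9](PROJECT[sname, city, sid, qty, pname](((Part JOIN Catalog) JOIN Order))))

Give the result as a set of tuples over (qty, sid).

{(24, 11), (27, 21), (27, 33), (36, 21), (36, 33), (5, 11)}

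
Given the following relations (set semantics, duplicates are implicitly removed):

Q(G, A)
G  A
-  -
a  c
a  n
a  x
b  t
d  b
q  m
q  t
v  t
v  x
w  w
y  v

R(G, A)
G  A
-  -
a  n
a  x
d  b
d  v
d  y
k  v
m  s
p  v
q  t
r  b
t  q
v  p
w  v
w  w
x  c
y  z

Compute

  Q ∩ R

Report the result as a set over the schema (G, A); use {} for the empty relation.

{(a, n), (a, x), (d, b), (q, t), (w, w)}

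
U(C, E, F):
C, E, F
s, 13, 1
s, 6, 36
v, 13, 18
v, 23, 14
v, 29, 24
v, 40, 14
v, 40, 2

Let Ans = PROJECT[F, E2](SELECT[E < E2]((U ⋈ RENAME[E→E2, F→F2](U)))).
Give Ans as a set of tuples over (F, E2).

ρ[E→E2, F→F2]: schema becomes (C, E2, F2); tuples unchanged.
U ⋈ RENAME[E→E2, F→F2](U) (natural join on C): {(s, 13, 1, 13, 1), (s, 13, 1, 6, 36), (s, 6, 36, 13, 1), (s, 6, 36, 6, 36), (v, 13, 18, 13, 18), (v, 13, 18, 23, 14), (v, 13, 18, 29, 24), (v, 13, 18, 40, 14), (v, 13, 18, 40, 2), (v, 23, 14, 13, 18), (v, 23, 14, 23, 14), (v, 23, 14, 29, 24), (v, 23, 14, 40, 14), (v, 23, 14, 40, 2), (v, 29, 24, 13, 18), (v, 29, 24, 23, 14), (v, 29, 24, 29, 24), (v, 29, 24, 40, 14), (v, 29, 24, 40, 2), (v, 40, 14, 13, 18), (v, 40, 14, 23, 14), (v, 40, 14, 29, 24), (v, 40, 14, 40, 14), (v, 40, 14, 40, 2), (v, 40, 2, 13, 18), (v, 40, 2, 23, 14), (v, 40, 2, 29, 24), (v, 40, 2, 40, 14), (v, 40, 2, 40, 2)}
σ[E < E2]: keep tuples satisfying E < E2 → {(s, 6, 36, 13, 1), (v, 13, 18, 23, 14), (v, 13, 18, 29, 24), (v, 13, 18, 40, 14), (v, 13, 18, 40, 2), (v, 23, 14, 29, 24), (v, 23, 14, 40, 14), (v, 23, 14, 40, 2), (v, 29, 24, 40, 14), (v, 29, 24, 40, 2)}
Keep only column(s) F, E2 (3 duplicate(s) eliminated): {(14, 29), (14, 40), (18, 23), (18, 29), (18, 40), (24, 40), (36, 13)}

{(14, 29), (14, 40), (18, 23), (18, 29), (18, 40), (24, 40), (36, 13)}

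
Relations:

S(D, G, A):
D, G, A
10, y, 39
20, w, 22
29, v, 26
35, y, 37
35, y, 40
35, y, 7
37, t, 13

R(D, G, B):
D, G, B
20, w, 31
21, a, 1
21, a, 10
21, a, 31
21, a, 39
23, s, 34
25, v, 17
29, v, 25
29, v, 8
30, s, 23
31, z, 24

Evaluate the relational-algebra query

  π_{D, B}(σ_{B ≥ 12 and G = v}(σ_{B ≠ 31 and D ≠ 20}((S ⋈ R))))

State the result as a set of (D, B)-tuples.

Natural join on D, G: {(20, w, 22, 31), (29, v, 26, 25), (29, v, 26, 8)}
Apply σ_{B ≠ 31 and D ≠ 20}; surviving tuples: {(29, v, 26, 25), (29, v, 26, 8)}
Apply σ_{B ≥ 12 and G = v}; surviving tuples: {(29, v, 26, 25)}
π[D, B]: project onto (D, B) → {(29, 25)}

{(29, 25)}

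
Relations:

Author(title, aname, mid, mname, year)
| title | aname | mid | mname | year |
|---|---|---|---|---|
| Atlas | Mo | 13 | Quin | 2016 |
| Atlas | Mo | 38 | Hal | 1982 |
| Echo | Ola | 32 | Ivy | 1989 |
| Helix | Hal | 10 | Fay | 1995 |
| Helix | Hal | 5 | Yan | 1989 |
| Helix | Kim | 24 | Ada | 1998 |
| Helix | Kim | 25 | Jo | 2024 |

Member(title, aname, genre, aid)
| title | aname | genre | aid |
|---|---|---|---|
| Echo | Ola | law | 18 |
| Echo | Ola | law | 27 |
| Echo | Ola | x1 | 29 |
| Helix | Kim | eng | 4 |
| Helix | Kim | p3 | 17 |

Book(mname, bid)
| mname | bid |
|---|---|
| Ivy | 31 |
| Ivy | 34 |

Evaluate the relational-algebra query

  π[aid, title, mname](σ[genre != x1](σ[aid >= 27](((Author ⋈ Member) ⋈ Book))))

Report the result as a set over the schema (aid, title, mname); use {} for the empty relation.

Joining Author and Member on title, aname yields {(Echo, Ola, 32, Ivy, 1989, law, 18), (Echo, Ola, 32, Ivy, 1989, law, 27), (Echo, Ola, 32, Ivy, 1989, x1, 29), (Helix, Kim, 24, Ada, 1998, eng, 4), (Helix, Kim, 24, Ada, 1998, p3, 17), (Helix, Kim, 25, Jo, 2024, eng, 4), (Helix, Kim, 25, Jo, 2024, p3, 17)}.
Joining (Author ⋈ Member) and Book on mname yields {(Echo, Ola, 32, Ivy, 1989, law, 18, 31), (Echo, Ola, 32, Ivy, 1989, law, 18, 34), (Echo, Ola, 32, Ivy, 1989, law, 27, 31), (Echo, Ola, 32, Ivy, 1989, law, 27, 34), (Echo, Ola, 32, Ivy, 1989, x1, 29, 31), (Echo, Ola, 32, Ivy, 1989, x1, 29, 34)}.
Filtering on aid >= 27 leaves {(Echo, Ola, 32, Ivy, 1989, law, 27, 31), (Echo, Ola, 32, Ivy, 1989, law, 27, 34), (Echo, Ola, 32, Ivy, 1989, x1, 29, 31), (Echo, Ola, 32, Ivy, 1989, x1, 29, 34)}.
Filtering on genre != x1 leaves {(Echo, Ola, 32, Ivy, 1989, law, 27, 31), (Echo, Ola, 32, Ivy, 1989, law, 27, 34)}.
π_{aid, title, mname} gives {(27, Echo, Ivy)} (1 duplicate(s) eliminated).

{(27, Echo, Ivy)}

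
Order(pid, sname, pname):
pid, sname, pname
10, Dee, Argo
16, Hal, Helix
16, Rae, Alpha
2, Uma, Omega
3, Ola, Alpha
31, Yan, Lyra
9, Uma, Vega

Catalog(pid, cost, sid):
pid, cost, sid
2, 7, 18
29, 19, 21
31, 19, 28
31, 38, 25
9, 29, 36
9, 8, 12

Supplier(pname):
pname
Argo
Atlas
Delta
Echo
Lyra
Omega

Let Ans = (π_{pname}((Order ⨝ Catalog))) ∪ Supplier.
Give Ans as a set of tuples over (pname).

{Argo, Atlas, Delta, Echo, Lyra, Omega, Vega}

Joining Order and Catalog on pid yields {(2, Uma, Omega, 7, 18), (31, Yan, Lyra, 19, 28), (31, Yan, Lyra, 38, 25), (9, Uma, Vega, 29, 36), (9, Uma, Vega, 8, 12)}.
Projecting to pname (2 duplicate(s) eliminated): {Lyra, Omega, Vega}
Set union of the two operands is {Argo, Atlas, Delta, Echo, Lyra, Omega, Vega}.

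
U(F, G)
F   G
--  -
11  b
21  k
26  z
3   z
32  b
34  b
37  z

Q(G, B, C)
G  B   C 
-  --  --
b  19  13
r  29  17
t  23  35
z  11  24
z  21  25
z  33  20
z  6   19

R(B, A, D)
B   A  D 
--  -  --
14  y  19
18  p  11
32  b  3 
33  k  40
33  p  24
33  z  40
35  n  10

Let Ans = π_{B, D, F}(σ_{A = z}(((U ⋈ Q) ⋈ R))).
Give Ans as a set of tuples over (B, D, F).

Joining U and Q on G yields {(11, b, 19, 13), (26, z, 11, 24), (26, z, 21, 25), (26, z, 33, 20), (26, z, 6, 19), (3, z, 11, 24), (3, z, 21, 25), (3, z, 33, 20), (3, z, 6, 19), (32, b, 19, 13), (34, b, 19, 13), (37, z, 11, 24), (37, z, 21, 25), (37, z, 33, 20), (37, z, 6, 19)}.
Joining (U ⋈ Q) and R on B yields {(26, z, 33, 20, k, 40), (26, z, 33, 20, p, 24), (26, z, 33, 20, z, 40), (3, z, 33, 20, k, 40), (3, z, 33, 20, p, 24), (3, z, 33, 20, z, 40), (37, z, 33, 20, k, 40), (37, z, 33, 20, p, 24), (37, z, 33, 20, z, 40)}.
Apply σ_{A = z}; surviving tuples: {(26, z, 33, 20, z, 40), (3, z, 33, 20, z, 40), (37, z, 33, 20, z, 40)}
Keep only column(s) B, D, F: {(33, 40, 26), (33, 40, 3), (33, 40, 37)}

{(33, 40, 26), (33, 40, 3), (33, 40, 37)}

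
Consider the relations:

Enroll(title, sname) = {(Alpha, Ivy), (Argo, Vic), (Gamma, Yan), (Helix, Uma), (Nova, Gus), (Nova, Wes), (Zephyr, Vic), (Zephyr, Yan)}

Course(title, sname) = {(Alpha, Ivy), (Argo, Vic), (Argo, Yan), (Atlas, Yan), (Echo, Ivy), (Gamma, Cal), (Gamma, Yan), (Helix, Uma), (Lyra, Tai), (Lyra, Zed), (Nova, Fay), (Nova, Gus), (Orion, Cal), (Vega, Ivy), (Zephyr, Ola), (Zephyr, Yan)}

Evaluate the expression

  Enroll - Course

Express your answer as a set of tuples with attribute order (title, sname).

{(Nova, Wes), (Zephyr, Vic)}

Set difference of the two operands is {(Nova, Wes), (Zephyr, Vic)}.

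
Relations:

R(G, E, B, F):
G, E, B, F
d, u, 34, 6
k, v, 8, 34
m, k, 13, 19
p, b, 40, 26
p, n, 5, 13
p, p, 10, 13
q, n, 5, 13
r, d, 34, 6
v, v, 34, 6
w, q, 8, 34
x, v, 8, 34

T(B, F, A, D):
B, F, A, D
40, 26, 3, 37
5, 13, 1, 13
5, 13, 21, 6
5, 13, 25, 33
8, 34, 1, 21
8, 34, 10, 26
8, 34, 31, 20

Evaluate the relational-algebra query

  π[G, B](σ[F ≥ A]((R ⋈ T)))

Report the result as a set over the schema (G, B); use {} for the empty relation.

Natural join on B, F: {(k, v, 8, 34, 1, 21), (k, v, 8, 34, 10, 26), (k, v, 8, 34, 31, 20), (p, b, 40, 26, 3, 37), (p, n, 5, 13, 1, 13), (p, n, 5, 13, 21, 6), (p, n, 5, 13, 25, 33), (q, n, 5, 13, 1, 13), (q, n, 5, 13, 21, 6), (q, n, 5, 13, 25, 33), (w, q, 8, 34, 1, 21), (w, q, 8, 34, 10, 26), (w, q, 8, 34, 31, 20), (x, v, 8, 34, 1, 21), (x, v, 8, 34, 10, 26), (x, v, 8, 34, 31, 20)}
σ[F ≥ A]: keep tuples satisfying F ≥ A → {(k, v, 8, 34, 1, 21), (k, v, 8, 34, 10, 26), (k, v, 8, 34, 31, 20), (p, b, 40, 26, 3, 37), (p, n, 5, 13, 1, 13), (q, n, 5, 13, 1, 13), (w, q, 8, 34, 1, 21), (w, q, 8, 34, 10, 26), (w, q, 8, 34, 31, 20), (x, v, 8, 34, 1, 21), (x, v, 8, 34, 10, 26), (x, v, 8, 34, 31, 20)}
Projecting to G, B (6 duplicate(s) eliminated): {(k, 8), (p, 40), (p, 5), (q, 5), (w, 8), (x, 8)}

{(k, 8), (p, 40), (p, 5), (q, 5), (w, 8), (x, 8)}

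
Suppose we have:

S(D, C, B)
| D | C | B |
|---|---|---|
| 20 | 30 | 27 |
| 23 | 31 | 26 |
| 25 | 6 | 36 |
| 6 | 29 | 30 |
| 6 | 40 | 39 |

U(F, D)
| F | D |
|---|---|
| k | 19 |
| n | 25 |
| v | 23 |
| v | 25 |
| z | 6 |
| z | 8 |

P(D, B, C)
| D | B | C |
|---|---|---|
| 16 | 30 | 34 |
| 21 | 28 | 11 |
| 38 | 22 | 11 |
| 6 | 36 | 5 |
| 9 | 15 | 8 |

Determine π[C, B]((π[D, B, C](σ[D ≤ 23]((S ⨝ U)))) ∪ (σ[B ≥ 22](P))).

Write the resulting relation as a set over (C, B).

{(11, 22), (11, 28), (29, 30), (31, 26), (34, 30), (40, 39), (5, 36)}

S ⋈ U (natural join on D): {(23, 31, 26, v), (25, 6, 36, n), (25, 6, 36, v), (6, 29, 30, z), (6, 40, 39, z)}
Selection D ≤ 23: {(23, 31, 26, v), (6, 29, 30, z), (6, 40, 39, z)}
π_{D, B, C} gives {(23, 26, 31), (6, 30, 29), (6, 39, 40)}.
Selection B ≥ 22: {(16, 30, 34), (21, 28, 11), (38, 22, 11), (6, 36, 5)}
Union: {(23, 26, 31), (6, 30, 29), (6, 39, 40)} with {(16, 30, 34), (21, 28, 11), (38, 22, 11), (6, 36, 5)} → {(16, 30, 34), (21, 28, 11), (23, 26, 31), (38, 22, 11), (6, 30, 29), (6, 36, 5), (6, 39, 40)}
π_{C, B} gives {(11, 22), (11, 28), (29, 30), (31, 26), (34, 30), (40, 39), (5, 36)}.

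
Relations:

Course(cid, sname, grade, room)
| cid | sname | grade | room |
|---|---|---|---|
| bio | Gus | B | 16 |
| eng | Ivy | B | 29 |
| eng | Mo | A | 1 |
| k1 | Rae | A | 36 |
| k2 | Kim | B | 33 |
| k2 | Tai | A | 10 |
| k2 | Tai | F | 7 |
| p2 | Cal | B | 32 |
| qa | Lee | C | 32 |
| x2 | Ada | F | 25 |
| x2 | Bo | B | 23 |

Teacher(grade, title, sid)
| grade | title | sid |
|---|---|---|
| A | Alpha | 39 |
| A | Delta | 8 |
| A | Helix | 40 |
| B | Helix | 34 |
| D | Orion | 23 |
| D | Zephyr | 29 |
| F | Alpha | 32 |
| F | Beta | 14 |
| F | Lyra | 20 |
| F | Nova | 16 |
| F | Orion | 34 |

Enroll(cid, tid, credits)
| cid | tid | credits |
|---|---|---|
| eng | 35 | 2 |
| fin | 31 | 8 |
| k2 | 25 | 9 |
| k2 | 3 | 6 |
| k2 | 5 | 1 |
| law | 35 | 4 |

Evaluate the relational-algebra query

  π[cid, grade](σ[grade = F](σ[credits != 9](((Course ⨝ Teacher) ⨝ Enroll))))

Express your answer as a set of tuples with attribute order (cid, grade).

{(k2, F)}

Joining Course and Teacher on grade yields {(bio, Gus, B, 16, Helix, 34), (eng, Ivy, B, 29, Helix, 34), (eng, Mo, A, 1, Alpha, 39), (eng, Mo, A, 1, Delta, 8), (eng, Mo, A, 1, Helix, 40), (k1, Rae, A, 36, Alpha, 39), (k1, Rae, A, 36, Delta, 8), (k1, Rae, A, 36, Helix, 40), (k2, Kim, B, 33, Helix, 34), (k2, Tai, A, 10, Alpha, 39), (k2, Tai, A, 10, Delta, 8), (k2, Tai, A, 10, Helix, 40), (k2, Tai, F, 7, Alpha, 32), (k2, Tai, F, 7, Beta, 14), (k2, Tai, F, 7, Lyra, 20), (k2, Tai, F, 7, Nova, 16), (k2, Tai, F, 7, Orion, 34), (p2, Cal, B, 32, Helix, 34), (x2, Ada, F, 25, Alpha, 32), (x2, Ada, F, 25, Beta, 14), (x2, Ada, F, 25, Lyra, 20), (x2, Ada, F, 25, Nova, 16), (x2, Ada, F, 25, Orion, 34), (x2, Bo, B, 23, Helix, 34)}.
Joining (Course ⨝ Teacher) and Enroll on cid yields {(eng, Ivy, B, 29, Helix, 34, 35, 2), (eng, Mo, A, 1, Alpha, 39, 35, 2), (eng, Mo, A, 1, Delta, 8, 35, 2), (eng, Mo, A, 1, Helix, 40, 35, 2), (k2, Kim, B, 33, Helix, 34, 25, 9), (k2, Kim, B, 33, Helix, 34, 3, 6), (k2, Kim, B, 33, Helix, 34, 5, 1), (k2, Tai, A, 10, Alpha, 39, 25, 9), (k2, Tai, A, 10, Alpha, 39, 3, 6), (k2, Tai, A, 10, Alpha, 39, 5, 1), (k2, Tai, A, 10, Delta, 8, 25, 9), (k2, Tai, A, 10, Delta, 8, 3, 6), (k2, Tai, A, 10, Delta, 8, 5, 1), (k2, Tai, A, 10, Helix, 40, 25, 9), (k2, Tai, A, 10, Helix, 40, 3, 6), (k2, Tai, A, 10, Helix, 40, 5, 1), (k2, Tai, F, 7, Alpha, 32, 25, 9), (k2, Tai, F, 7, Alpha, 32, 3, 6), (k2, Tai, F, 7, Alpha, 32, 5, 1), (k2, Tai, F, 7, Beta, 14, 25, 9), (k2, Tai, F, 7, Beta, 14, 3, 6), (k2, Tai, F, 7, Beta, 14, 5, 1), (k2, Tai, F, 7, Lyra, 20, 25, 9), (k2, Tai, F, 7, Lyra, 20, 3, 6), (k2, Tai, F, 7, Lyra, 20, 5, 1), (k2, Tai, F, 7, Nova, 16, 25, 9), (k2, Tai, F, 7, Nova, 16, 3, 6), (k2, Tai, F, 7, Nova, 16, 5, 1), (k2, Tai, F, 7, Orion, 34, 25, 9), (k2, Tai, F, 7, Orion, 34, 3, 6), (k2, Tai, F, 7, Orion, 34, 5, 1)}.
Selection credits != 9: {(eng, Ivy, B, 29, Helix, 34, 35, 2), (eng, Mo, A, 1, Alpha, 39, 35, 2), (eng, Mo, A, 1, Delta, 8, 35, 2), (eng, Mo, A, 1, Helix, 40, 35, 2), (k2, Kim, B, 33, Helix, 34, 3, 6), (k2, Kim, B, 33, Helix, 34, 5, 1), (k2, Tai, A, 10, Alpha, 39, 3, 6), (k2, Tai, A, 10, Alpha, 39, 5, 1), (k2, Tai, A, 10, Delta, 8, 3, 6), (k2, Tai, A, 10, Delta, 8, 5, 1), (k2, Tai, A, 10, Helix, 40, 3, 6), (k2, Tai, A, 10, Helix, 40, 5, 1), (k2, Tai, F, 7, Alpha, 32, 3, 6), (k2, Tai, F, 7, Alpha, 32, 5, 1), (k2, Tai, F, 7, Beta, 14, 3, 6), (k2, Tai, F, 7, Beta, 14, 5, 1), (k2, Tai, F, 7, Lyra, 20, 3, 6), (k2, Tai, F, 7, Lyra, 20, 5, 1), (k2, Tai, F, 7, Nova, 16, 3, 6), (k2, Tai, F, 7, Nova, 16, 5, 1), (k2, Tai, F, 7, Orion, 34, 3, 6), (k2, Tai, F, 7, Orion, 34, 5, 1)}
Selection grade = F: {(k2, Tai, F, 7, Alpha, 32, 3, 6), (k2, Tai, F, 7, Alpha, 32, 5, 1), (k2, Tai, F, 7, Beta, 14, 3, 6), (k2, Tai, F, 7, Beta, 14, 5, 1), (k2, Tai, F, 7, Lyra, 20, 3, 6), (k2, Tai, F, 7, Lyra, 20, 5, 1), (k2, Tai, F, 7, Nova, 16, 3, 6), (k2, Tai, F, 7, Nova, 16, 5, 1), (k2, Tai, F, 7, Orion, 34, 3, 6), (k2, Tai, F, 7, Orion, 34, 5, 1)}
π[cid, grade]: project onto (cid, grade) (9 duplicate(s) eliminated) → {(k2, F)}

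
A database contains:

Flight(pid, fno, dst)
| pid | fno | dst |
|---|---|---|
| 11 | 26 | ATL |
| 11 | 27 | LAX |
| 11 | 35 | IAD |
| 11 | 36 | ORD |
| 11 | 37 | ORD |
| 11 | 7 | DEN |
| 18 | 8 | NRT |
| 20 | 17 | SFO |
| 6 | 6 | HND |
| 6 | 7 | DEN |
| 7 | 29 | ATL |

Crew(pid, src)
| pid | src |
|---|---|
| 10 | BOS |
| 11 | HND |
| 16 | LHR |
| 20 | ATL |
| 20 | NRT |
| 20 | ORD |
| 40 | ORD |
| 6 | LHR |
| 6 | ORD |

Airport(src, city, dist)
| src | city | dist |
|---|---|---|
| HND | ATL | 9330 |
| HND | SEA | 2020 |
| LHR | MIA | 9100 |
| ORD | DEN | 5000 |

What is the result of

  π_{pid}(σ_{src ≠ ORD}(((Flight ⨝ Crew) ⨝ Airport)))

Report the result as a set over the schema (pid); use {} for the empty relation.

Natural join on pid: {(11, 26, ATL, HND), (11, 27, LAX, HND), (11, 35, IAD, HND), (11, 36, ORD, HND), (11, 37, ORD, HND), (11, 7, DEN, HND), (20, 17, SFO, ATL), (20, 17, SFO, NRT), (20, 17, SFO, ORD), (6, 6, HND, LHR), (6, 6, HND, ORD), (6, 7, DEN, LHR), (6, 7, DEN, ORD)}
Natural join on src: {(11, 26, ATL, HND, ATL, 9330), (11, 26, ATL, HND, SEA, 2020), (11, 27, LAX, HND, ATL, 9330), (11, 27, LAX, HND, SEA, 2020), (11, 35, IAD, HND, ATL, 9330), (11, 35, IAD, HND, SEA, 2020), (11, 36, ORD, HND, ATL, 9330), (11, 36, ORD, HND, SEA, 2020), (11, 37, ORD, HND, ATL, 9330), (11, 37, ORD, HND, SEA, 2020), (11, 7, DEN, HND, ATL, 9330), (11, 7, DEN, HND, SEA, 2020), (20, 17, SFO, ORD, DEN, 5000), (6, 6, HND, LHR, MIA, 9100), (6, 6, HND, ORD, DEN, 5000), (6, 7, DEN, LHR, MIA, 9100), (6, 7, DEN, ORD, DEN, 5000)}
Selection src ≠ ORD: {(11, 26, ATL, HND, ATL, 9330), (11, 26, ATL, HND, SEA, 2020), (11, 27, LAX, HND, ATL, 9330), (11, 27, LAX, HND, SEA, 2020), (11, 35, IAD, HND, ATL, 9330), (11, 35, IAD, HND, SEA, 2020), (11, 36, ORD, HND, ATL, 9330), (11, 36, ORD, HND, SEA, 2020), (11, 37, ORD, HND, ATL, 9330), (11, 37, ORD, HND, SEA, 2020), (11, 7, DEN, HND, ATL, 9330), (11, 7, DEN, HND, SEA, 2020), (6, 6, HND, LHR, MIA, 9100), (6, 7, DEN, LHR, MIA, 9100)}
Projecting to pid (12 duplicate(s) eliminated): {11, 6}

{11, 6}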